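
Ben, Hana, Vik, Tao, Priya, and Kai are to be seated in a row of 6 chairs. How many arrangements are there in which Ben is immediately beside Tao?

240

Glue Ben and Tao into one block (2 internal orders), leaving 5 units to arrange in a row.
That gives 2 × 5! = 2 × 120 = 240.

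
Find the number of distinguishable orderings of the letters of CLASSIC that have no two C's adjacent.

900

There are 7!/(2!·2!) = 1260 arrangements of CLASSIC in total.
If the two C's are adjacent, glue them into one block, leaving 6 items to arrange: (6)!/(2!) = 360 ways.
Hence 1260 − 360 = 900.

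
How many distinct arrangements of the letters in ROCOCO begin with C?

20

With the first slot taken by C, it remains to arrange the other 5 letters (ROOCO).
Those 5 letters have O appearing 3 times, giving (5)!/(3!) = 20.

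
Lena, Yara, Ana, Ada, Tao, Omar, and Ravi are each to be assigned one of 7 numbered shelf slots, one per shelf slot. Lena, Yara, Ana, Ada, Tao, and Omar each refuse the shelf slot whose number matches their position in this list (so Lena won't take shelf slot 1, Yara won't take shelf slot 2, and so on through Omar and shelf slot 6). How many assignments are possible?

2119

Let Aᵢ (for 1 ≤ i ≤ 6) be the placements that put person i in their forbidden shelf slot. Any j of these fix j positions, leaving (7−j)! ways to fill the rest, and there are C(6,j) ways to pick which j.
By inclusion–exclusion, the number of valid placements is Σ_{j=0}^{6} (−1)^j C(6,j)·(7−j)!.
Computing: 5040 − 4320 + 1800 − 480 + 90 − 12 + 1 = 2119.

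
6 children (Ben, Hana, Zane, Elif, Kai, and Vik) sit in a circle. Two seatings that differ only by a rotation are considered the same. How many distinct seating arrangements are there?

Seat Ben anywhere (absorbing the rotational symmetry), then permute the other 5: (5)! = 120.

120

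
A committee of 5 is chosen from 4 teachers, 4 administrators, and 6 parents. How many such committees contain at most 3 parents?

Split by how many parents are chosen (0 through 3).
Sum: C(6,0)·C(8,5) + C(6,1)·C(8,4) + C(6,2)·C(8,3) + C(6,3)·C(8,2) = 56 + 420 + 840 + 560 = 1876.

1876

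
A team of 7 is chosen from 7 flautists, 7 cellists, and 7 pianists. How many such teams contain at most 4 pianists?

Split by how many pianists are chosen (0 through 4).
Sum: C(7,0)·C(14,7) + C(7,1)·C(14,6) + C(7,2)·C(14,5) + C(7,3)·C(14,4) + C(7,4)·C(14,3) = 3432 + 21021 + 42042 + 35035 + 12740 = 114270.

114270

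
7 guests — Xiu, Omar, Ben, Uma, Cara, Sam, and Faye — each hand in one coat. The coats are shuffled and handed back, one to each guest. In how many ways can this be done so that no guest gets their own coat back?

1854

Let Aᵢ be the assignments in which guest i gets their own coat. We want the size of the complement of A₁∪…∪A_7.
By inclusion–exclusion this is Σ_{j=0}^{7} (−1)^j C(7,j)·(7−j)!.
Computing: 5040 − 5040 + 2520 − 840 + 210 − 42 + 7 − 1 = 1854.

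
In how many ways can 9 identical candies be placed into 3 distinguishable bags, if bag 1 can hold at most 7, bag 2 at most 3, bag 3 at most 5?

Ignoring the caps, the number of non-negative solutions to x_1+…+x_3 = 9 is C(11,2) = 55.
Subtract solutions that violate a single cap (substitute x_i' = x_i − (cap_i+1)): x_1 ≥ 8 gives C(3,2) = 3; x_2 ≥ 4 gives C(7,2) = 21; x_3 ≥ 6 gives C(5,2) = 10. Together 34.
No two caps can be exceeded simultaneously, so the pair terms are all 0.
By inclusion–exclusion the count is 55 − 34 + 0 = 21.

21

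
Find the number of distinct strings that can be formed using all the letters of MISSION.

Letter multiplicities in MISSION: I×2, M×1, N×1, O×1, S×2.
So there are 7! / (2!·2!) = 1260 distinguishable arrangements.

1260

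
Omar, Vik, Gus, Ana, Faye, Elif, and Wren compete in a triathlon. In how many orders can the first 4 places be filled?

840

There are 7 choices for 1st place, 6 for 2nd, and so on down to 4 for position 4.
That gives 7 × 6 × 5 × 4 = 840.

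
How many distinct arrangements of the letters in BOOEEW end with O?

Fix O in the last position and arrange the remaining 5 letters.
Those 5 letters have E appearing twice, giving (5)!/(2!) = 60.

60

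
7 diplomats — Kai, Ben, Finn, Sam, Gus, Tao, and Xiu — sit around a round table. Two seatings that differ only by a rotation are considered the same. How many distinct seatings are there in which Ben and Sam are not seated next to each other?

All circular seatings of 7 people number (6)! = 720.
Those with Ben next to Sam: fuse the pair into one unit and seat 6 units around a circle — 2·(5)! = 240.
Subtracting, 720 − 240 = 480.

480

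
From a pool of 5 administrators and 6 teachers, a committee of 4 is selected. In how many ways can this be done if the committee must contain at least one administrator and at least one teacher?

310

Total 4-person selections from all 11: C(11,4) = 330.
Subtract selections that omit an entire group: no administrators → C(6,4) = 15; no teachers → C(5,4) = 5.
Both groups omitted at once is impossible, so 330 − 20 = 310.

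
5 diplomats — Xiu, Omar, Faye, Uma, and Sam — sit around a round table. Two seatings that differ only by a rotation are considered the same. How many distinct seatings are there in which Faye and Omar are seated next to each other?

12

Treat {Faye, Omar} as one unit (2 internal orders) and seat the resulting 4 units around the table: (3)! circular arrangements.
So 2 × (3)! = 2 × 6 = 12.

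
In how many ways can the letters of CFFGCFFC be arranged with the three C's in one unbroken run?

Treat the 3 copies of C as a single block. The multiset to arrange is then {CCC, F, F, F, F, G}, 6 items in all.
That gives (6)!/(4!) = 30 arrangements.

30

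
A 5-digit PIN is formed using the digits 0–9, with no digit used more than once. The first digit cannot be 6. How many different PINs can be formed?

27216

The first digit has 10−1 = 9 choices (anything except 6).
The remaining 4 digits are filled from the other 9 symbols without repetition: 9 × 8 × 7 × 6 = 3024.
Total: 9 × 3024 = 27216.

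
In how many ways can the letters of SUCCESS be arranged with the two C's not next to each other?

There are 7!/(3!·2!) = 420 arrangements of SUCCESS in total.
Arrangements with the C's together: treat CC as one letter, giving (6)!/(3!) = 120.
Hence 420 − 120 = 300.

300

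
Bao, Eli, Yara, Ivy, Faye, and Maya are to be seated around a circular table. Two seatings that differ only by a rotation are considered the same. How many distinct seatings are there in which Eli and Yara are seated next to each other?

Glue Eli and Yara into a block (2 internal orders). Seating 5 units around a circle gives (4)! arrangements.
So 2 × (4)! = 2 × 24 = 48.

48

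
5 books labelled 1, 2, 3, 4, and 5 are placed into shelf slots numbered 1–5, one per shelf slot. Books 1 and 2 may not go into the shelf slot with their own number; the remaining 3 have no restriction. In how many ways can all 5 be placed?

Let Aᵢ (for i ∈ {1, 2}) be the placements that put book i in its forbidden shelf slot. Any j of these fix j positions, leaving (5−j)! ways to fill the rest, and there are C(2,j) ways to pick which j.
By inclusion–exclusion, the number of valid placements is Σ_{j=0}^{2} (−1)^j C(2,j)·(5−j)!.
Computing: 120 − 48 + 6 = 78.

78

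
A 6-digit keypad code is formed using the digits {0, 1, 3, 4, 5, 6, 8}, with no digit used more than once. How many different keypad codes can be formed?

With no repetition, fill the 6 digits in order: 7 choices, then 6, down to 2.
That product is 7 × 6 × 5 × 4 × 3 × 2 = 5040.

5040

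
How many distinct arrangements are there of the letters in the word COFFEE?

180

The 6 letters of COFFEE have repeats: E appearing twice and F appearing twice.
The number of distinct arrangements is 6!/(2!·2!) = 720/4 = 180.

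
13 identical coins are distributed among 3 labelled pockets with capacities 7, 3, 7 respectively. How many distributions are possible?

Without the upper bounds there are C(15,2) = 105 ways to split 13 among 3 pockets.
Subtract solutions that violate a single cap (substitute x_i' = x_i − (cap_i+1)): x_1 ≥ 8 gives C(7,2) = 21; x_2 ≥ 4 gives C(11,2) = 55; x_3 ≥ 8 gives C(7,2) = 21. Together 97.
Add back pairs where two caps are both exceeded: 3 + 0 + 3 = 6.
By inclusion–exclusion the count is 105 − 97 + 6 = 14.

14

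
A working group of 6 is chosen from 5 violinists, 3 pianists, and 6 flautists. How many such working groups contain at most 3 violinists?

2814

Split by how many violinists are chosen (0 through 3).
Sum: C(5,0)·C(9,6) + C(5,1)·C(9,5) + C(5,2)·C(9,4) + C(5,3)·C(9,3) = 84 + 630 + 1260 + 840 = 2814.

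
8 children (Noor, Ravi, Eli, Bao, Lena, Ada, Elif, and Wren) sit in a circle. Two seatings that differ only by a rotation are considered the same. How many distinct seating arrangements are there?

5040

Around a circle, 8 distinct people have 8!/8 = (7)! = 5040 rotationally distinct seatings.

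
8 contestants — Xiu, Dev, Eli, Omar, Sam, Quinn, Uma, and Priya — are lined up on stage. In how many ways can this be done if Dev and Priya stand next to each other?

Place the 6 others and the Dev-Priya pair as 7 objects in a line; the pair has 2 internal arrangements.
So the count is 2·(7)! = 10080.

10080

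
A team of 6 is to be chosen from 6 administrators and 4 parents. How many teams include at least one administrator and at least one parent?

209

With no constraint there are C(10,6) = 210 possible selections.
Selections missing a whole group: no administrators → C(4,6) = 0; no parents → C(6,6) = 1.
Both groups omitted at once is impossible, so 210 − 1 = 209.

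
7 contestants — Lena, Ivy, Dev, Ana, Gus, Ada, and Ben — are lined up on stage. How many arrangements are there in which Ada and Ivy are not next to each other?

3600

Of the 7! = 5040 arrangements, those with Ada and Ivy adjacent number 2 × 6! = 1440 (treat the pair as a block with 2 internal orders).
Complementary counting: 5040 − 1440 = 3600.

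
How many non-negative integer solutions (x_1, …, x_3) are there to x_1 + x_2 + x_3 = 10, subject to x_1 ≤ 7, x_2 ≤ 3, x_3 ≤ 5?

Without the upper bounds there are C(12,2) = 66 ways to split 10 among 3 variables.
Subtract solutions that violate a single cap (substitute x_i' = x_i − (cap_i+1)): x_1 ≥ 8 gives C(4,2) = 6; x_2 ≥ 4 gives C(8,2) = 28; x_3 ≥ 6 gives C(6,2) = 15. Together 49.
Add back pairs where two caps are both exceeded: 0 + 0 + 1 = 1.
By inclusion–exclusion the count is 66 − 49 + 1 = 18.

18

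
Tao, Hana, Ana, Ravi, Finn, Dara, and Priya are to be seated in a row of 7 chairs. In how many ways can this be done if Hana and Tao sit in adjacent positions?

1440

Treat {Hana, Tao} as a single unit. There are 6 units to order, and the pair itself can be ordered 2 ways.
So the count is 2·(6)! = 1440.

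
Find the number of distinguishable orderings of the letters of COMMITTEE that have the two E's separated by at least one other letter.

Total arrangements of COMMITTEE: 9!/(2!·2!·2!) = 45360.
If the two E's are adjacent, glue them into one block, leaving 8 items to arrange: (8)!/(2!·2!) = 10080 ways.
Subtracting, 45360 − 10080 = 35280 arrangements keep the E's apart.

35280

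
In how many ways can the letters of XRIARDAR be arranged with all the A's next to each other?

Treat the 2 copies of A as a single block. The multiset to arrange is then {AA, D, I, R, R, R, X}, 7 items in all.
That gives (7)!/(3!) = 840 arrangements.

840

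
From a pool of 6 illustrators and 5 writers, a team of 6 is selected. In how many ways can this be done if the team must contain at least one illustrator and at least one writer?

Unrestricted: C(11,6) = 462 ways to pick any 6 of the 11.
Selections missing a whole group: no illustrators → C(5,6) = 0; no writers → C(6,6) = 1.
Both groups omitted at once is impossible, so 462 − 1 = 461.

461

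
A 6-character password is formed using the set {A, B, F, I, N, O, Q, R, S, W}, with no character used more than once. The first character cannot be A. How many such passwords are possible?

136080

The first character has 10−1 = 9 choices (anything except A).
The remaining 5 characters are filled from the other 9 symbols without repetition: 9 × 8 × 7 × 6 × 5 = 15120.
Total: 9 × 15120 = 136080.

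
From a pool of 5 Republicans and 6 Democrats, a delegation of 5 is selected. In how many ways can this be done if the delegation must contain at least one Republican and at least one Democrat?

455

Total 5-person selections from all 11: C(11,5) = 462.
Subtract selections that omit an entire group: no Republicans → C(6,5) = 6; no Democrats → C(5,5) = 1.
Both groups omitted at once is impossible, so 462 − 7 = 455.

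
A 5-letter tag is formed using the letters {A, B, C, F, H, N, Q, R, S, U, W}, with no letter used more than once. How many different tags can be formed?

Choose and order 5 of the 11 symbols: the first letter has 11 options, the next 10, and so on down to 7.
That product is 11 × 10 × 9 × 8 × 7 = 55440.

55440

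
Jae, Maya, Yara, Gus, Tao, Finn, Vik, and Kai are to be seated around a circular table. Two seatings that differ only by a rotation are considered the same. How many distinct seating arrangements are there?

Seat Jae anywhere (absorbing the rotational symmetry), then permute the other 7: (7)! = 5040.

5040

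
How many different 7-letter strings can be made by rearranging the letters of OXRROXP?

630

Letter multiplicities in OXRROXP: O×2, P×1, R×2, X×2.
Dividing 7! = 5040 by 2!·2!·2! = 8 for the repeated letters gives 630.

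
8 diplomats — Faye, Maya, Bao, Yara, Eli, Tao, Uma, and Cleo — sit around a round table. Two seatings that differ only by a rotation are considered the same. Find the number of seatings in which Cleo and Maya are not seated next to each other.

3600

All circular seatings of 8 people number (7)! = 5040.
Seatings with Cleo beside Maya: treat them as a block with 2 internal orders, giving 2 × (6)! = 1440.
Subtracting, 5040 − 1440 = 3600.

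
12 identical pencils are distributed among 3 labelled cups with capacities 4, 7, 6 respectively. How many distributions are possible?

20

Without the upper bounds there are C(14,2) = 91 ways to split 12 among 3 cups.
Subtract solutions that violate a single cap (substitute x_i' = x_i − (cap_i+1)): x_1 ≥ 5 gives C(9,2) = 36; x_2 ≥ 8 gives C(6,2) = 15; x_3 ≥ 7 gives C(7,2) = 21. Together 72.
Add back pairs where two caps are both exceeded: 0 + 1 + 0 = 1.
By inclusion–exclusion the count is 91 − 72 + 1 = 20.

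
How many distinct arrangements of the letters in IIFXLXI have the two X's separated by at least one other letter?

There are 7!/(3!·2!) = 420 arrangements of IIFXLXI in total.
Arrangements with the X's together: treat XX as one letter, giving (6)!/(3!) = 120.
Hence 420 − 120 = 300.

300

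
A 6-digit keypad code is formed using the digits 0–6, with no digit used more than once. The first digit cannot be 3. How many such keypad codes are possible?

The first digit has 7−1 = 6 choices (anything except 3).
The remaining 5 digits are filled from the other 6 symbols without repetition: 6 × 5 × 4 × 3 × 2 = 720.
Total: 6 × 720 = 4320.

4320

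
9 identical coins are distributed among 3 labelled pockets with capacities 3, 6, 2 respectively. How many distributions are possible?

Without the upper bounds there are C(11,2) = 55 ways to split 9 among 3 pockets.
Subtract solutions that violate a single cap (substitute x_i' = x_i − (cap_i+1)): x_1 ≥ 4 gives C(7,2) = 21; x_2 ≥ 7 gives C(4,2) = 6; x_3 ≥ 3 gives C(8,2) = 28. Together 55.
Add back pairs where two caps are both exceeded: 0 + 6 + 0 = 6.
By inclusion–exclusion the count is 55 − 55 + 6 = 6.

6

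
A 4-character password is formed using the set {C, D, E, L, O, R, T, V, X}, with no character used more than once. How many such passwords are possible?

This is a permutation of 4 out of 9: P(9,4) = 9!/5!.
That product is 9 × 8 × 7 × 6 = 3024.

3024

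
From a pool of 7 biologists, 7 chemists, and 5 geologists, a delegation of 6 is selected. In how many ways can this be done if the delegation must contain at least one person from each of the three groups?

22295

With no constraint there are C(19,6) = 27132 possible selections.
Subtract selections that omit an entire group: no biologists → C(12,6) = 924; no chemists → C(12,6) = 924; no geologists → C(14,6) = 3003.
Add back selections omitting two groups (i.e. drawn from a single group): C(7,6) + C(7,6) + C(5,6) = 14.
By inclusion–exclusion: 27132 − 4851 + 14 = 22295.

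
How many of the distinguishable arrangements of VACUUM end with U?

120

Fix U in the last position and arrange the remaining 5 letters.
Those 5 letters are all distinct, giving (5)! = 120.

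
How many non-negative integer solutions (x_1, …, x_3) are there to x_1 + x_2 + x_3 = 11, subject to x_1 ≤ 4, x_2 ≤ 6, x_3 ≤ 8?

29

Without the upper bounds there are C(13,2) = 78 ways to split 11 among 3 variables.
Subtract solutions that violate a single cap (substitute x_i' = x_i − (cap_i+1)): x_1 ≥ 5 gives C(8,2) = 28; x_2 ≥ 7 gives C(6,2) = 15; x_3 ≥ 9 gives C(4,2) = 6. Together 49.
No two caps can be exceeded simultaneously, so the pair terms are all 0.
By inclusion–exclusion the count is 78 − 49 + 0 = 29.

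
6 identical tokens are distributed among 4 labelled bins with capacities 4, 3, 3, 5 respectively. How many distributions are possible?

By stars and bars, unrestricted non-negative solutions to x_1+…+x_4 = 6 number C(6+3,3) = 84.
Subtract solutions that violate a single cap (substitute x_i' = x_i − (cap_i+1)): x_1 ≥ 5 gives C(4,3) = 4; x_2 ≥ 4 gives C(5,3) = 10; x_3 ≥ 4 gives C(5,3) = 10; x_4 ≥ 6 gives C(3,3) = 1. Together 25.
No two caps can be exceeded simultaneously, so the pair terms are all 0.
By inclusion–exclusion the count is 84 − 25 + 0 = 59.

59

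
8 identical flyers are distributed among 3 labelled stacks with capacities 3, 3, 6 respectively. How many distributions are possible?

13

Ignoring the caps, the number of non-negative solutions to x_1+…+x_3 = 8 is C(10,2) = 45.
Subtract solutions that violate a single cap (substitute x_i' = x_i − (cap_i+1)): x_1 ≥ 4 gives C(6,2) = 15; x_2 ≥ 4 gives C(6,2) = 15; x_3 ≥ 7 gives C(3,2) = 3. Together 33.
Add back pairs where two caps are both exceeded: 1 + 0 + 0 = 1.
By inclusion–exclusion the count is 45 − 33 + 1 = 13.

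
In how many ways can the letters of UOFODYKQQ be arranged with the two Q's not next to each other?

70560

There are 9!/(2!·2!) = 90720 arrangements of UOFODYKQQ in total.
If the two Q's are adjacent, glue them into one block, leaving 8 items to arrange: (8)!/(2!) = 20160 ways.
Subtracting, 90720 − 20160 = 70560 arrangements keep the Q's apart.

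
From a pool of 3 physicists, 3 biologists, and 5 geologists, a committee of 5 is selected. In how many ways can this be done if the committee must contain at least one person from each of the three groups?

345

Unrestricted: C(11,5) = 462 ways to pick any 5 of the 11.
Subtract selections that omit an entire group: no physicists → C(8,5) = 56; no biologists → C(8,5) = 56; no geologists → C(6,5) = 6.
Add back selections omitting two groups (i.e. drawn from a single group): C(3,5) + C(3,5) + C(5,5) = 1.
By inclusion–exclusion: 462 − 118 + 1 = 345.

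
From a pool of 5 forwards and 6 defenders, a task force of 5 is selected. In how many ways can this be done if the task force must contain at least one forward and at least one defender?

455

Total 5-person selections from all 11: C(11,5) = 462.
Selections missing a whole group: no forwards → C(6,5) = 6; no defenders → C(5,5) = 1.
Both groups omitted at once is impossible, so 462 − 7 = 455.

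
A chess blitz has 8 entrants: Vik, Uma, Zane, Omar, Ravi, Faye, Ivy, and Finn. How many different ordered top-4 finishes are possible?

1680

This is an ordered selection of 4 from 8: P(8,4).
That gives 8 × 7 × 6 × 5 = 1680.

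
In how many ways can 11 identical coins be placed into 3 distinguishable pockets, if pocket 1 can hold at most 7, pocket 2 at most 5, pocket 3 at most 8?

41

Without the upper bounds there are C(13,2) = 78 ways to split 11 among 3 pockets.
Subtract solutions that violate a single cap (substitute x_i' = x_i − (cap_i+1)): x_1 ≥ 8 gives C(5,2) = 10; x_2 ≥ 6 gives C(7,2) = 21; x_3 ≥ 9 gives C(4,2) = 6. Together 37.
No two caps can be exceeded simultaneously, so the pair terms are all 0.
By inclusion–exclusion the count is 78 − 37 + 0 = 41.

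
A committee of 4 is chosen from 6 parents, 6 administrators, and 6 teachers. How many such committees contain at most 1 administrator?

1815

Split by how many administrators are chosen (0 through 1).
Sum: C(6,0)·C(12,4) + C(6,1)·C(12,3) = 495 + 1320 = 1815.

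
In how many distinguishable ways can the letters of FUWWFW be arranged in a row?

60

Letter multiplicities in FUWWFW: F×2, U×1, W×3.
So there are 6! / (3!·2!) = 60 distinguishable arrangements.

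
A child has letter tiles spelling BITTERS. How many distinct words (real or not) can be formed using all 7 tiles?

2520

The 7 letters of BITTERS have repeats: T appearing twice.
The number of distinct arrangements is 7!/(2!) = 5040/2 = 2520.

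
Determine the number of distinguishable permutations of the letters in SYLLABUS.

SYLLABUS has 8 letters with L appearing twice and S appearing twice.
Dividing 8! = 40320 by 2!·2! = 4 for the repeated letters gives 10080.

10080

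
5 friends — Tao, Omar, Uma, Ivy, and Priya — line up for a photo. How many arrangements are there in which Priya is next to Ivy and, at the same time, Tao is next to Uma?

Treat {Priya,Ivy} as one block (2 orders) and {Tao,Uma} as another (2 orders).
That leaves 3 units to arrange: 2 × 2 × 3! = 4 × 6 = 24.

24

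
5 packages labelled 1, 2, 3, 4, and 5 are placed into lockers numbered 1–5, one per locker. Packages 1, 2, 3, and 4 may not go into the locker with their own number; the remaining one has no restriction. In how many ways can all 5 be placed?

Let Aᵢ (for 1 ≤ i ≤ 4) be the placements that put package i in its forbidden locker. Any j of these fix j positions, leaving (5−j)! ways to fill the rest, and there are C(4,j) ways to pick which j.
By inclusion–exclusion, the number of valid placements is Σ_{j=0}^{4} (−1)^j C(4,j)·(5−j)!.
Computing: 120 − 96 + 36 − 8 + 1 = 53.

53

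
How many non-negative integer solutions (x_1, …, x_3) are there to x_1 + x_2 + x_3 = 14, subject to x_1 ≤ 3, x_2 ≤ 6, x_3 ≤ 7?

Without the upper bounds there are C(16,2) = 120 ways to split 14 among 3 variables.
Subtract solutions that violate a single cap (substitute x_i' = x_i − (cap_i+1)): x_1 ≥ 4 gives C(12,2) = 66; x_2 ≥ 7 gives C(9,2) = 36; x_3 ≥ 8 gives C(8,2) = 28. Together 130.
Add back pairs where two caps are both exceeded: 10 + 6 + 0 = 16.
By inclusion–exclusion the count is 120 − 130 + 16 = 6.

6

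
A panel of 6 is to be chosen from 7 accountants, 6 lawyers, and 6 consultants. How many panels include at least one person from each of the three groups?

Unrestricted: C(19,6) = 27132 ways to pick any 6 of the 19.
Selections missing a whole group: no accountants → C(12,6) = 924; no lawyers → C(13,6) = 1716; no consultants → C(13,6) = 1716.
Add back selections omitting two groups (i.e. drawn from a single group): C(7,6) + C(6,6) + C(6,6) = 9.
By inclusion–exclusion: 27132 − 4356 + 9 = 22785.

22785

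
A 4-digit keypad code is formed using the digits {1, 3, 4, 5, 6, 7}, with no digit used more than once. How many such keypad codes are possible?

360

Choose and order 4 of the 6 symbols: the first digit has 6 options, the next 5, then 4, 3.
That product is 6 × 5 × 4 × 3 = 360.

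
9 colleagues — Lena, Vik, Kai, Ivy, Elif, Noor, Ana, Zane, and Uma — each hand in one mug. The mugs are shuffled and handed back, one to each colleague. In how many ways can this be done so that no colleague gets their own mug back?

Count assignments avoiding every fixed point. For any j of the 9 colleagues fixed to their own mug, the other 9−j can be arranged in (9−j)! ways.
By inclusion–exclusion this is Σ_{j=0}^{9} (−1)^j C(9,j)·(9−j)!.
Computing: 362880 − 362880 + 181440 − 60480 + 15120 − 3024 + 504 − 72 + 9 − 1 = 133496.

133496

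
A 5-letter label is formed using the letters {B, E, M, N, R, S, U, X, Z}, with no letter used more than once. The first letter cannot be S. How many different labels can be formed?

13440

The first letter has 9−1 = 8 choices (anything except S).
The remaining 4 letters are filled from the other 8 symbols without repetition: 8 × 7 × 6 × 5 = 1680.
Total: 8 × 1680 = 13440.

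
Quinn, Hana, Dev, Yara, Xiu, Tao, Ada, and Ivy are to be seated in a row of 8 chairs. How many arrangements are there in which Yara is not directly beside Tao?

30240

Of the 8! = 40320 arrangements, those with Yara and Tao adjacent number 2 × 7! = 10080 (treat the pair as a block with 2 internal orders).
Complementary counting: 40320 − 10080 = 30240.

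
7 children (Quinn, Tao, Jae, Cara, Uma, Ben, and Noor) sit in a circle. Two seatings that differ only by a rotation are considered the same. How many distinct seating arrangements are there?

720

Around a circle, 7 distinct people have 7!/7 = (6)! = 720 rotationally distinct seatings.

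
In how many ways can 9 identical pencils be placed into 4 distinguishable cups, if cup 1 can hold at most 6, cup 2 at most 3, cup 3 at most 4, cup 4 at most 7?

116

Without the upper bounds there are C(12,3) = 220 ways to split 9 among 4 cups.
Subtract solutions that violate a single cap (substitute x_i' = x_i − (cap_i+1)): x_1 ≥ 7 gives C(5,3) = 10; x_2 ≥ 4 gives C(8,3) = 56; x_3 ≥ 5 gives C(7,3) = 35; x_4 ≥ 8 gives C(4,3) = 4. Together 105.
Add back pairs where two caps are both exceeded: 0 + 0 + 0 + 1 + 0 + 0 = 1.
By inclusion–exclusion the count is 220 − 105 + 1 = 116.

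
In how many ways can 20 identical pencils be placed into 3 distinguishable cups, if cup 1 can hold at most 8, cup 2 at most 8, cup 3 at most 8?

15

Ignoring the caps, the number of non-negative solutions to x_1+…+x_3 = 20 is C(22,2) = 231.
Subtract solutions that violate a single cap (substitute x_i' = x_i − (cap_i+1)): x_1 ≥ 9 gives C(13,2) = 78; x_2 ≥ 9 gives C(13,2) = 78; x_3 ≥ 9 gives C(13,2) = 78. Together 234.
Add back pairs where two caps are both exceeded: 6 + 6 + 6 = 18.
By inclusion–exclusion the count is 231 − 234 + 18 = 15.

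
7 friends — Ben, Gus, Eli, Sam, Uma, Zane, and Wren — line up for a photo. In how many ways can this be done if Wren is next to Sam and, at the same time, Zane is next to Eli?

480

Treat {Wren,Sam} as one block (2 orders) and {Zane,Eli} as another (2 orders).
That leaves 5 units to arrange: 2 × 2 × 5! = 4 × 120 = 480.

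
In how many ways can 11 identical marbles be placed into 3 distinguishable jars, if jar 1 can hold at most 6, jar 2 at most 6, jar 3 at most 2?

Without the upper bounds there are C(13,2) = 78 ways to split 11 among 3 jars.
Subtract solutions that violate a single cap (substitute x_i' = x_i − (cap_i+1)): x_1 ≥ 7 gives C(6,2) = 15; x_2 ≥ 7 gives C(6,2) = 15; x_3 ≥ 3 gives C(10,2) = 45. Together 75.
Add back pairs where two caps are both exceeded: 0 + 3 + 3 = 6.
By inclusion–exclusion the count is 78 − 75 + 6 = 9.

9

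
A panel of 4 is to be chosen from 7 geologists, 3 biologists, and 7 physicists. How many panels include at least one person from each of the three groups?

1029

Total 4-person selections from all 17: C(17,4) = 2380.
Selections missing a whole group: no geologists → C(10,4) = 210; no biologists → C(14,4) = 1001; no physicists → C(10,4) = 210.
Add back selections omitting two groups (i.e. drawn from a single group): C(7,4) + C(3,4) + C(7,4) = 70.
By inclusion–exclusion: 2380 − 1421 + 70 = 1029.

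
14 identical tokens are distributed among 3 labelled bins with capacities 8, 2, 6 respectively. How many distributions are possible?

6

Ignoring the caps, the number of non-negative solutions to x_1+…+x_3 = 14 is C(16,2) = 120.
Subtract solutions that violate a single cap (substitute x_i' = x_i − (cap_i+1)): x_1 ≥ 9 gives C(7,2) = 21; x_2 ≥ 3 gives C(13,2) = 78; x_3 ≥ 7 gives C(9,2) = 36. Together 135.
Add back pairs where two caps are both exceeded: 6 + 0 + 15 = 21.
By inclusion–exclusion the count is 120 − 135 + 21 = 6.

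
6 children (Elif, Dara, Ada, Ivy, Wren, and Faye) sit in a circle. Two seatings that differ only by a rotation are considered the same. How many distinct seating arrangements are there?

120

Around a circle, 6 distinct people have 6!/6 = (5)! = 120 rotationally distinct seatings.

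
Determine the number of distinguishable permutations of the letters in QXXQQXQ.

Letter multiplicities in QXXQQXQ: Q×4, X×3.
Dividing 7! = 5040 by 4!·3! = 144 for the repeated letters gives 35.

35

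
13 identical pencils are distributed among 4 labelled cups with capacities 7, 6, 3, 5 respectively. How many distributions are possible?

Ignoring the caps, the number of non-negative solutions to x_1+…+x_4 = 13 is C(16,3) = 560.
Subtract solutions that violate a single cap (substitute x_i' = x_i − (cap_i+1)): x_1 ≥ 8 gives C(8,3) = 56; x_2 ≥ 7 gives C(9,3) = 84; x_3 ≥ 4 gives C(12,3) = 220; x_4 ≥ 6 gives C(10,3) = 120. Together 480.
Add back pairs where two caps are both exceeded: 0 + 4 + 0 + 10 + 1 + 20 = 35.
By inclusion–exclusion the count is 560 − 480 + 35 = 115.

115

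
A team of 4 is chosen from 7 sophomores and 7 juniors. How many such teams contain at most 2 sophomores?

721

Split by how many sophomores are chosen (0 through 2).
Sum: C(7,0)·C(7,4) + C(7,1)·C(7,3) + C(7,2)·C(7,2) = 35 + 245 + 441 = 721.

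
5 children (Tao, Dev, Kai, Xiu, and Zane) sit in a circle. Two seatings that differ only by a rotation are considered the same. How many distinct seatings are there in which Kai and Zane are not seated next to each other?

12

Without the restriction there are (4)! = 24 seatings.
Those with Kai next to Zane: fuse the pair into one unit and seat 4 units around a circle — 2·(3)! = 12.
Subtracting, 24 − 12 = 12.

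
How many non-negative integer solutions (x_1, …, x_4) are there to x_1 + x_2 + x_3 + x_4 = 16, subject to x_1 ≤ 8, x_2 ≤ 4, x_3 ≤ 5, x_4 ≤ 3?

Without the upper bounds there are C(19,3) = 969 ways to split 16 among 4 variables.
Subtract solutions that violate a single cap (substitute x_i' = x_i − (cap_i+1)): x_1 ≥ 9 gives C(10,3) = 120; x_2 ≥ 5 gives C(14,3) = 364; x_3 ≥ 6 gives C(13,3) = 286; x_4 ≥ 4 gives C(15,3) = 455. Together 1225.
Add back pairs where two caps are both exceeded: 10 + 4 + 20 + 56 + 120 + 84 = 294.
Subtract triples: 0 + 0 + 0 + 4 = 4.
By inclusion–exclusion the count is 969 − 1225 + 294 − 4 = 34.

34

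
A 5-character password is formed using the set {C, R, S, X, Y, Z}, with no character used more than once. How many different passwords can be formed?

Choose and order 5 of the 6 symbols: the first character has 6 options, the next 5, and so on down to 2.
6 × 5 × 4 × 3 × 2 = 720.

720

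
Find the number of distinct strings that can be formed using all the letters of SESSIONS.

SESSIONS has 8 letters with S appearing 4 times.
So there are 8! / (4!) = 1680 distinguishable arrangements.

1680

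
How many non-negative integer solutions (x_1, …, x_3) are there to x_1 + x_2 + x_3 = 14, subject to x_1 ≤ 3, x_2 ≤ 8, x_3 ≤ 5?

6

By stars and bars, unrestricted non-negative solutions to x_1+…+x_3 = 14 number C(14+2,2) = 120.
Subtract solutions that violate a single cap (substitute x_i' = x_i − (cap_i+1)): x_1 ≥ 4 gives C(12,2) = 66; x_2 ≥ 9 gives C(7,2) = 21; x_3 ≥ 6 gives C(10,2) = 45. Together 132.
Add back pairs where two caps are both exceeded: 3 + 15 + 0 = 18.
By inclusion–exclusion the count is 120 − 132 + 18 = 6.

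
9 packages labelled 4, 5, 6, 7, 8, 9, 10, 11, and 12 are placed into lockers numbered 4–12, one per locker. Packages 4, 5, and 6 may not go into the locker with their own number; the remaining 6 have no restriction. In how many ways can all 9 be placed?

Let Aᵢ (for i ∈ {4, 5, 6}) be the placements that put package i in its forbidden locker. Any j of these fix j positions, leaving (9−j)! ways to fill the rest, and there are C(3,j) ways to pick which j.
By inclusion–exclusion, the number of valid placements is Σ_{j=0}^{3} (−1)^j C(3,j)·(9−j)!.
Computing: 362880 − 120960 + 15120 − 720 = 256320.

256320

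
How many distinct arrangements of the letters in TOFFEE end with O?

30

Fix O in the last position and arrange the remaining 5 letters.
Those 5 letters have E appearing twice and F appearing twice, giving (5)!/(2!·2!) = 30.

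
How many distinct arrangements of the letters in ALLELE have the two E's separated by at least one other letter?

Total arrangements of ALLELE: 6!/(3!·2!) = 60.
If the two E's are adjacent, glue them into one block, leaving 5 items to arrange: (5)!/(3!) = 20 ways.
Hence 60 − 20 = 40.

40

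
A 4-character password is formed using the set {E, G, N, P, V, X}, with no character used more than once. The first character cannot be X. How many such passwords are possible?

300

The first character has 6−1 = 5 choices (anything except X).
The remaining 3 characters are filled from the other 5 symbols without repetition: 5 × 4 × 3 = 60.
Total: 5 × 60 = 300.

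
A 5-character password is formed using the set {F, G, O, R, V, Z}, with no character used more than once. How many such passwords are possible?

This is a permutation of 5 out of 6: P(6,5) = 6!/1!.
That product is 6 × 5 × 4 × 3 × 2 = 720.

720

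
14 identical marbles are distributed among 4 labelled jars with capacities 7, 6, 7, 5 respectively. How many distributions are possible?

Ignoring the caps, the number of non-negative solutions to x_1+…+x_4 = 14 is C(17,3) = 680.
Subtract solutions that violate a single cap (substitute x_i' = x_i − (cap_i+1)): x_1 ≥ 8 gives C(9,3) = 84; x_2 ≥ 7 gives C(10,3) = 120; x_3 ≥ 8 gives C(9,3) = 84; x_4 ≥ 6 gives C(11,3) = 165. Together 453.
Add back pairs where two caps are both exceeded: 0 + 0 + 1 + 0 + 4 + 1 = 6.
By inclusion–exclusion the count is 680 − 453 + 6 = 233.

233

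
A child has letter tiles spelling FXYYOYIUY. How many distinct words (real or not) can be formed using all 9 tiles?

15120

The 9 letters of FXYYOYIUY have repeats: Y appearing 4 times.
So there are 9! / (4!) = 15120 distinguishable arrangements.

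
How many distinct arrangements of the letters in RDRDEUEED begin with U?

Fix U in the first position and arrange the remaining 8 letters.
Those 8 letters have D appearing 3 times, E appearing 3 times, and R appearing twice, giving (8)!/(3!·3!·2!) = 560.

560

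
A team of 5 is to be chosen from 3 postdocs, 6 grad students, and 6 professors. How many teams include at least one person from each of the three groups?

1971

With no constraint there are C(15,5) = 3003 possible selections.
Subtract selections that omit an entire group: no postdocs → C(12,5) = 792; no grad students → C(9,5) = 126; no professors → C(9,5) = 126.
Add back selections omitting two groups (i.e. drawn from a single group): C(3,5) + C(6,5) + C(6,5) = 12.
By inclusion–exclusion: 3003 − 1044 + 12 = 1971.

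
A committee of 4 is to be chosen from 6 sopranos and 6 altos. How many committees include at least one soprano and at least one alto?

465

Unrestricted: C(12,4) = 495 ways to pick any 4 of the 12.
Subtract selections that omit an entire group: no sopranos → C(6,4) = 15; no altos → C(6,4) = 15.
Both groups omitted at once is impossible, so 495 − 30 = 465.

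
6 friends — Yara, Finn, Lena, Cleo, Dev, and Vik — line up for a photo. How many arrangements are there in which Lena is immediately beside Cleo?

Place the 4 others and the Lena-Cleo pair as 5 objects in a line; the pair has 2 internal arrangements.
So the count is 2·(5)! = 240.

240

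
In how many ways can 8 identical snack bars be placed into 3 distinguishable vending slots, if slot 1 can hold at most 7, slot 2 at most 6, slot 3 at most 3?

Ignoring the caps, the number of non-negative solutions to x_1+…+x_3 = 8 is C(10,2) = 45.
Subtract solutions that violate a single cap (substitute x_i' = x_i − (cap_i+1)): x_1 ≥ 8 gives C(2,2) = 1; x_2 ≥ 7 gives C(3,2) = 3; x_3 ≥ 4 gives C(6,2) = 15. Together 19.
No two caps can be exceeded simultaneously, so the pair terms are all 0.
By inclusion–exclusion the count is 45 − 19 + 0 = 26.

26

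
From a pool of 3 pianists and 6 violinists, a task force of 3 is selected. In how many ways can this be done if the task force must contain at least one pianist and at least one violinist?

63

With no constraint there are C(9,3) = 84 possible selections.
Subtract selections that omit an entire group: no pianists → C(6,3) = 20; no violinists → C(3,3) = 1.
Both groups omitted at once is impossible, so 84 − 21 = 63.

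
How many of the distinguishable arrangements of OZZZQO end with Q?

10

Fix Q in the last position and arrange the remaining 5 letters.
Those 5 letters have O appearing twice and Z appearing 3 times, giving (5)!/(3!·2!) = 10.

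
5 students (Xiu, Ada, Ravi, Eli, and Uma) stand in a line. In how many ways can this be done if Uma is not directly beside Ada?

There are 5! = 120 arrangements in all. If Uma and Ada are adjacent, merging them into one block gives 2·(4)! = 48 arrangements.
So 120 − 48 = 72 arrangements keep them apart.

72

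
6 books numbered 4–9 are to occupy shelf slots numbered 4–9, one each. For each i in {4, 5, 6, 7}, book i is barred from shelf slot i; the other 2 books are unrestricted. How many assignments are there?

Let Aᵢ (for 4 ≤ i ≤ 7) be the placements that put book i in its forbidden shelf slot. Any j of these fix j positions, leaving (6−j)! ways to fill the rest, and there are C(4,j) ways to pick which j.
By inclusion–exclusion, the number of valid placements is Σ_{j=0}^{4} (−1)^j C(4,j)·(6−j)!.
Computing: 720 − 480 + 144 − 24 + 2 = 362.

362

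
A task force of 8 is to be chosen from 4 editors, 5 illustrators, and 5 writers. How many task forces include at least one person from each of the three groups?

With no constraint there are C(14,8) = 3003 possible selections.
Selections missing a whole group: no editors → C(10,8) = 45; no illustrators → C(9,8) = 9; no writers → C(9,8) = 9.
Add back selections omitting two groups (i.e. drawn from a single group): C(4,8) + C(5,8) + C(5,8) = 0.
By inclusion–exclusion: 3003 − 63 + 0 = 2940.

2940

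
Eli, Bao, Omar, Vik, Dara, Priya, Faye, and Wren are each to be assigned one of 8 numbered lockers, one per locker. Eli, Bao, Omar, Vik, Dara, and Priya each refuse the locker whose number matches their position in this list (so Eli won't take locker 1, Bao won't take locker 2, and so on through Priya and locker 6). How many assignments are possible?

18806

Let Aᵢ (for 1 ≤ i ≤ 6) be the placements that put person i in their forbidden locker. Any j of these fix j positions, leaving (8−j)! ways to fill the rest, and there are C(6,j) ways to pick which j.
By inclusion–exclusion, the number of valid placements is Σ_{j=0}^{6} (−1)^j C(6,j)·(8−j)!.
Computing: 40320 − 30240 + 10800 − 2400 + 360 − 36 + 2 = 18806.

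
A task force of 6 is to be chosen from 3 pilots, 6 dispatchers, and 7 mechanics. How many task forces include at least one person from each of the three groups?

6006

Total 6-person selections from all 16: C(16,6) = 8008.
Subtract selections that omit an entire group: no pilots → C(13,6) = 1716; no dispatchers → C(10,6) = 210; no mechanics → C(9,6) = 84.
Add back selections omitting two groups (i.e. drawn from a single group): C(3,6) + C(6,6) + C(7,6) = 8.
By inclusion–exclusion: 8008 − 2010 + 8 = 6006.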